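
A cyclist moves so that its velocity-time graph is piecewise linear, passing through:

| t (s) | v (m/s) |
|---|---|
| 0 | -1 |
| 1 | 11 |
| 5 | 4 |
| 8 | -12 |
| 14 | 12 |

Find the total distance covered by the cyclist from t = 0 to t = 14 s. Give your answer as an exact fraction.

Distance (not displacement) is the total path length: add the absolute areas under v-t.
0–1 s: v = 0 at t = 1/12 s; triangle areas 1/24 + 121/24 = 61/12 m
1–5 s: |½(11 + 4)(4)| = 30 m
5–8 s: v = 0 at t = 5.75 s; triangle areas 1.5 + 13.5 = 15 m
8–14 s: v = 0 at t = 11 s; triangle areas 18 + 18 = 36 m
Total distance = 1033/12 m

1033/12 m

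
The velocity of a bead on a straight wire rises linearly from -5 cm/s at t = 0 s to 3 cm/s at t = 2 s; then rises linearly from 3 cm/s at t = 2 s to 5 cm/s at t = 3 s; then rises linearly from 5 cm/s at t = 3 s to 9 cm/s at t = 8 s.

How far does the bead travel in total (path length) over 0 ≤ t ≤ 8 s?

43.25 cm

Distance (not displacement) is the total path length: add the absolute areas under v-t.
0–2 s: v = 0 at t = 1.25 s; triangle areas 3.125 + 1.125 = 4.25 cm
2–3 s: |½(3 + 5)(1)| = 4 cm
3–8 s: |½(5 + 9)(5)| = 35 cm
Total distance = 43.25 cm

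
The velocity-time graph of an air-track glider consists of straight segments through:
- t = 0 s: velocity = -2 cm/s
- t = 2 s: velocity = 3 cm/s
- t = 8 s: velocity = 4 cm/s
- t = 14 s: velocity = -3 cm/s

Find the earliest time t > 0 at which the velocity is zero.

t = 0.8 s

v changes sign on 0–2 s (from -2 to 3); the graph is linear there, so v = 0 at t = 0 + (2)·(2 − 0)/(3 − -2) = 0.8 s.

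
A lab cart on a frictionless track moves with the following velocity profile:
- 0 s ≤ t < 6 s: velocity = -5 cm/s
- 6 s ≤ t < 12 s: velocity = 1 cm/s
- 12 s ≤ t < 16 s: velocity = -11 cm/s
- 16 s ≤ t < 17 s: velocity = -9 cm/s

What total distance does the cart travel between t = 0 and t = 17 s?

Distance (not displacement) is the total path length: add the absolute areas under v-t.
0–6 s: |-5| × 6 = 30 cm
6–12 s: |1| × 6 = 6 cm
12–16 s: |-11| × 4 = 44 cm
16–17 s: |-9| × 1 = 9 cm
Total distance = 89 cm

89 cm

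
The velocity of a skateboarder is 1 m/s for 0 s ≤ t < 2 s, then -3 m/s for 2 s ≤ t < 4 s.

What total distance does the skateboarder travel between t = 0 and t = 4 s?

Distance (not displacement) is the total path length: add the absolute areas under v-t.
0–2 s: |1| × 2 = 2 m
2–4 s: |-3| × 2 = 6 m
Total distance = 8 m

8 m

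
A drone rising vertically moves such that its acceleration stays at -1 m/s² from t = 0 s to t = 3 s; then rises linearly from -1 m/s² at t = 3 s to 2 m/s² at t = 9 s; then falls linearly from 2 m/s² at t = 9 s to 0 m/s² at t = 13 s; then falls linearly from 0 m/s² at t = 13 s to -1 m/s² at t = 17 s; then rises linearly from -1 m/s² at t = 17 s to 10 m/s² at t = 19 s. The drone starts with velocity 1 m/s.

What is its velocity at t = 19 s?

12 m/s

Δv equals the area under the a-t graph; then v = v₀ + Δv.
0–3 s: -1 × 3 = -3 m/s
3–9 s: ½(-1 + 2)(6) = 3 m/s
9–13 s: ½(2 + 0)(4) = 4 m/s
13–17 s: ½(0 + -1)(4) = -2 m/s
17–19 s: ½(-1 + 10)(2) = 9 m/s
Δv = 11 m/s, so v(19) = 1 + (11) = 12 m/s.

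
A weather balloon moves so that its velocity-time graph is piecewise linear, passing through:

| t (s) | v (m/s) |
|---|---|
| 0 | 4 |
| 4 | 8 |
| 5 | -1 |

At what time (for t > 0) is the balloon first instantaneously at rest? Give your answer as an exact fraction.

v changes sign on 4–5 s (from 8 to -1); the graph is linear there, so v = 0 at t = 4 + (-8)·(5 − 4)/(-1 − 8) = 44/9 s.

t = 44/9 s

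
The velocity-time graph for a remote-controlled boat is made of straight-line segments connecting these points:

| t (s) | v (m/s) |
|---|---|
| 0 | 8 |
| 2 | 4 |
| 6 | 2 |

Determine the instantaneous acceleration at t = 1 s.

-2 m/s²

Acceleration is the slope of the v-t graph on 0–2 s: (4 − 8)/(2 − 0) = -2 m/s².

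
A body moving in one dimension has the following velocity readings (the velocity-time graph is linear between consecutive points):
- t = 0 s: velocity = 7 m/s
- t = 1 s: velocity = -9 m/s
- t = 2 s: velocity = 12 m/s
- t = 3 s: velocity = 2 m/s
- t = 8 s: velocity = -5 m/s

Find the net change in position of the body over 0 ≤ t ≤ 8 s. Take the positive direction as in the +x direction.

Net displacement equals the area under the velocity-time graph (areas below the axis count negative).
0–1 s: ½(7 + -9)(1) = -1 m
1–2 s: ½(-9 + 12)(1) = 1.5 m
2–3 s: ½(12 + 2)(1) = 7 m
3–8 s: ½(2 + -5)(5) = -7.5 m
Net displacement = 0 m

0 m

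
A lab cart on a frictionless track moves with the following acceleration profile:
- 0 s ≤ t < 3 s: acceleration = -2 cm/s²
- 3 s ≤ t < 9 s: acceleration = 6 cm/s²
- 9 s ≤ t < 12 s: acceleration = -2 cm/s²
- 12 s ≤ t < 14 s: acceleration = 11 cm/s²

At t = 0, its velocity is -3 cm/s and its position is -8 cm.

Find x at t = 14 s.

On each constant-a segment, Δv = aΔt and Δx = v₀Δt + ½aΔt²; chain segment to segment.
0–3 s: v starts -3 cm/s; Δx = -3·3 + ½·-2·3² = -18 cm; v ends -9 cm/s.
3–9 s: v starts -9 cm/s; Δx = -9·6 + ½·6·6² = 54 cm; v ends 27 cm/s.
9–12 s: v starts 27 cm/s; Δx = 27·3 + ½·-2·3² = 72 cm; v ends 21 cm/s.
12–14 s: v starts 21 cm/s; Δx = 21·2 + ½·11·2² = 64 cm; v ends 43 cm/s.
x(14) = -8 + Σ Δx = 164 cm.

164 cm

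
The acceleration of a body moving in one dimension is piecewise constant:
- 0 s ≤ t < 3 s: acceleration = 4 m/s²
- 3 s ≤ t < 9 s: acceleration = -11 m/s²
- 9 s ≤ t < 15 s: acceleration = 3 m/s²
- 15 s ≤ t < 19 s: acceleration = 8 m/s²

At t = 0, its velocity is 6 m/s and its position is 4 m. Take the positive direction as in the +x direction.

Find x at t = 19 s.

On each constant-a segment, Δv = aΔt and Δx = v₀Δt + ½aΔt²; chain segment to segment.
0–3 s: v starts 6 m/s; Δx = 6·3 + ½·4·3² = 36 m; v ends 18 m/s.
3–9 s: v starts 18 m/s; Δx = 18·6 + ½·-11·6² = -90 m; v ends -48 m/s.
9–15 s: v starts -48 m/s; Δx = -48·6 + ½·3·6² = -234 m; v ends -30 m/s.
15–19 s: v starts -30 m/s; Δx = -30·4 + ½·8·4² = -56 m; v ends 2 m/s.
x(19) = 4 + Σ Δx = -340 m.

-340 m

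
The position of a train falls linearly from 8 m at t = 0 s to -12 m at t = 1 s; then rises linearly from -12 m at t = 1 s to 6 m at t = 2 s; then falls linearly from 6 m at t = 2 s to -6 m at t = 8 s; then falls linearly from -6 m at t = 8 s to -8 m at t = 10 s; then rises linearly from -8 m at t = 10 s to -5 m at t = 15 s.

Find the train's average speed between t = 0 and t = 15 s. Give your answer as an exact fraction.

Average speed = (total path length)/(elapsed time); on a piecewise-linear x-t graph the path length is Σ|Δx|.
0–1 s: |Δx| = |-12 − 8| = 20 m
1–2 s: |Δx| = |6 − -12| = 18 m
2–8 s: |Δx| = |-6 − 6| = 12 m
8–10 s: |Δx| = |-8 − -6| = 2 m
10–15 s: |Δx| = |-5 − -8| = 3 m
Total path = 55 m; average speed = 55/15 = 11/3 m/s.

11/3 m/s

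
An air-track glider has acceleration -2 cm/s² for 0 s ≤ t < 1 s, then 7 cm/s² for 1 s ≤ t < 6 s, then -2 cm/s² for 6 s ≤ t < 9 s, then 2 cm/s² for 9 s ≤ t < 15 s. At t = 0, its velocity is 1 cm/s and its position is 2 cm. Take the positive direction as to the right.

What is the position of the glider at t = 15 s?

381.5 cm

On each constant-a segment, Δv = aΔt and Δx = v₀Δt + ½aΔt²; chain segment to segment.
0–1 s: v starts 1 cm/s; Δx = 1·1 + ½·-2·1² = 0 cm; v ends -1 cm/s.
1–6 s: v starts -1 cm/s; Δx = -1·5 + ½·7·5² = 82.5 cm; v ends 34 cm/s.
6–9 s: v starts 34 cm/s; Δx = 34·3 + ½·-2·3² = 93 cm; v ends 28 cm/s.
9–15 s: v starts 28 cm/s; Δx = 28·6 + ½·2·6² = 204 cm; v ends 40 cm/s.
x(15) = 2 + Σ Δx = 381.5 cm.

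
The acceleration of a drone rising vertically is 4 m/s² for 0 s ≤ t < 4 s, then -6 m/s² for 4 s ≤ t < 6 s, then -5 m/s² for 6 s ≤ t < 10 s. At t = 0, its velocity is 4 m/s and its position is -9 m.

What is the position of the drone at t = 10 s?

59 m

On each constant-a segment, Δv = aΔt and Δx = v₀Δt + ½aΔt²; chain segment to segment.
0–4 s: v starts 4 m/s; Δx = 4·4 + ½·4·4² = 48 m; v ends 20 m/s.
4–6 s: v starts 20 m/s; Δx = 20·2 + ½·-6·2² = 28 m; v ends 8 m/s.
6–10 s: v starts 8 m/s; Δx = 8·4 + ½·-5·4² = -8 m; v ends -12 m/s.
x(10) = -9 + Σ Δx = 59 m.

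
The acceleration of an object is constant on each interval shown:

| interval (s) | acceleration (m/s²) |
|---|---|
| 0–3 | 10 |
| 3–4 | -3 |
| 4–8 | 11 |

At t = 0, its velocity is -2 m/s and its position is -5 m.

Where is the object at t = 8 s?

248.5 m

On each constant-a segment, Δv = aΔt and Δx = v₀Δt + ½aΔt²; chain segment to segment.
0–3 s: v starts -2 m/s; Δx = -2·3 + ½·10·3² = 39 m; v ends 28 m/s.
3–4 s: v starts 28 m/s; Δx = 28·1 + ½·-3·1² = 26.5 m; v ends 25 m/s.
4–8 s: v starts 25 m/s; Δx = 25·4 + ½·11·4² = 188 m; v ends 69 m/s.
x(8) = -5 + Σ Δx = 248.5 m.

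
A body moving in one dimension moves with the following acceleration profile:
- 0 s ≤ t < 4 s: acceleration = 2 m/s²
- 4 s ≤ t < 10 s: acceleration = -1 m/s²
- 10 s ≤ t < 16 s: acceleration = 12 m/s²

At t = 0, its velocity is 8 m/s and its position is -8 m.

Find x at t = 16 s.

On each constant-a segment, Δv = aΔt and Δx = v₀Δt + ½aΔt²; chain segment to segment.
0–4 s: v starts 8 m/s; Δx = 8·4 + ½·2·4² = 48 m; v ends 16 m/s.
4–10 s: v starts 16 m/s; Δx = 16·6 + ½·-1·6² = 78 m; v ends 10 m/s.
10–16 s: v starts 10 m/s; Δx = 10·6 + ½·12·6² = 276 m; v ends 82 m/s.
x(16) = -8 + Σ Δx = 394 m.

394 m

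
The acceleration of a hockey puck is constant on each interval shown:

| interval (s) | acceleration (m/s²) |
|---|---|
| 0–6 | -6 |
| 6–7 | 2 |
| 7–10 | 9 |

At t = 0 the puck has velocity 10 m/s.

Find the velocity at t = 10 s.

Δv equals the area under the a-t graph; then v = v₀ + Δv.
0–6 s: -6 × 6 = -36 m/s
6–7 s: 2 × 1 = 2 m/s
7–10 s: 9 × 3 = 27 m/s
Δv = -7 m/s, so v(10) = 10 + (-7) = 3 m/s.

3 m/s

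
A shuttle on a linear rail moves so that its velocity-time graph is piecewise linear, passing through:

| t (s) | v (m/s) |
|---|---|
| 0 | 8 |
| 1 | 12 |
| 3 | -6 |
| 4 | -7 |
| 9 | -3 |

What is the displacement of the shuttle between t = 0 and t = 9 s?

Net displacement equals the area under the velocity-time graph (areas below the axis count negative).
0–1 s: ½(8 + 12)(1) = 10 m
1–3 s: ½(12 + -6)(2) = 6 m
3–4 s: ½(-6 + -7)(1) = -6.5 m
4–9 s: ½(-7 + -3)(5) = -25 m
Net displacement = -15.5 m

-15.5 m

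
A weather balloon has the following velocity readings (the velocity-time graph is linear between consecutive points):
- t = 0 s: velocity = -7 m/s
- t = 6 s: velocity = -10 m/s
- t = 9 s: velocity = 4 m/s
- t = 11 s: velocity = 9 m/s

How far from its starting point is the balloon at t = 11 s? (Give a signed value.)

-47 m

Displacement is the signed area under the v-t curve.
0–6 s: ½(-7 + -10)(6) = -51 m
6–9 s: ½(-10 + 4)(3) = -9 m
9–11 s: ½(4 + 9)(2) = 13 m
Net displacement = -47 m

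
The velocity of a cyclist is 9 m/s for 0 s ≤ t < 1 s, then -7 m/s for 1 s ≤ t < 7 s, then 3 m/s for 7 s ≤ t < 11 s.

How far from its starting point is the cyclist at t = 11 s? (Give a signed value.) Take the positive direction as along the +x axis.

-21 m

Displacement is the signed area under the v-t curve.
0–1 s: 9 × 1 = 9 m
1–7 s: -7 × 6 = -42 m
7–11 s: 3 × 4 = 12 m
Net displacement = -21 m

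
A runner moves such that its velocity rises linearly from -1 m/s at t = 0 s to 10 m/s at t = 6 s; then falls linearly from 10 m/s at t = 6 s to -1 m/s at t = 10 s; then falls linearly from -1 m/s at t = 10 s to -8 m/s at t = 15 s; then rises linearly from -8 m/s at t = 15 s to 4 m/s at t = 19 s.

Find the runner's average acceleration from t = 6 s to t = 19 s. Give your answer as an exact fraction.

Average acceleration = Δv/Δt = (4 − 10)/(19 − 6) = -6/13 m/s².

-6/13 m/s²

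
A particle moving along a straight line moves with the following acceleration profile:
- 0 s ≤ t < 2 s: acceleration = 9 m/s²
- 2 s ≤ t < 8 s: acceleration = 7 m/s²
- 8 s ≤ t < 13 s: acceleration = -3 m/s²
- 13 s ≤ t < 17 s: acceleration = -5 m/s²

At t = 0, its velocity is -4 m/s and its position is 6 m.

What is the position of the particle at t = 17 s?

On each constant-a segment, Δv = aΔt and Δx = v₀Δt + ½aΔt²; chain segment to segment.
0–2 s: v starts -4 m/s; Δx = -4·2 + ½·9·2² = 10 m; v ends 14 m/s.
2–8 s: v starts 14 m/s; Δx = 14·6 + ½·7·6² = 210 m; v ends 56 m/s.
8–13 s: v starts 56 m/s; Δx = 56·5 + ½·-3·5² = 242.5 m; v ends 41 m/s.
13–17 s: v starts 41 m/s; Δx = 41·4 + ½·-5·4² = 124 m; v ends 21 m/s.
x(17) = 6 + Σ Δx = 592.5 m.

592.5 m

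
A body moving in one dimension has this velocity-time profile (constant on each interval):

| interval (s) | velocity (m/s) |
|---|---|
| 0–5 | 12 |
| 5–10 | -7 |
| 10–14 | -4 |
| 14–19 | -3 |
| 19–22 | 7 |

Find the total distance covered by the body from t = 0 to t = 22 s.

147 m

Total distance travelled is ∫|v| dt — sum the magnitudes of each area piece.
0–5 s: |12| × 5 = 60 m
5–10 s: |-7| × 5 = 35 m
10–14 s: |-4| × 4 = 16 m
14–19 s: |-3| × 5 = 15 m
19–22 s: |7| × 3 = 21 m
Total distance = 147 m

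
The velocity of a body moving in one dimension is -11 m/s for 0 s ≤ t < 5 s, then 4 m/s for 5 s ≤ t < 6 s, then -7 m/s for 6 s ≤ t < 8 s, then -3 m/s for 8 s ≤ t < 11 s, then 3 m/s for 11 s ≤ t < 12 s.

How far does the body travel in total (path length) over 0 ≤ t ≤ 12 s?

85 m

Distance (not displacement) is the total path length: add the absolute areas under v-t.
0–5 s: |-11| × 5 = 55 m
5–6 s: |4| × 1 = 4 m
6–8 s: |-7| × 2 = 14 m
8–11 s: |-3| × 3 = 9 m
11–12 s: |3| × 1 = 3 m
Total distance = 85 m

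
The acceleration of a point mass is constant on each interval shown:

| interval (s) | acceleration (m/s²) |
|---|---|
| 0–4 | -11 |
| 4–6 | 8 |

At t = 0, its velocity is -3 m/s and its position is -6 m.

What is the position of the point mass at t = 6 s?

-184 m

On each constant-a segment, Δv = aΔt and Δx = v₀Δt + ½aΔt²; chain segment to segment.
0–4 s: v starts -3 m/s; Δx = -3·4 + ½·-11·4² = -100 m; v ends -47 m/s.
4–6 s: v starts -47 m/s; Δx = -47·2 + ½·8·2² = -78 m; v ends -31 m/s.
x(6) = -6 + Σ Δx = -184 m.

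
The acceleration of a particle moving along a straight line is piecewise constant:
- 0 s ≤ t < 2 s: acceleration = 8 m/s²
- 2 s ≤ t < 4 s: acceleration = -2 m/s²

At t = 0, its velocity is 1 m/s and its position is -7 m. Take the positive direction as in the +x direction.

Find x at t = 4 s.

On each constant-a segment, Δv = aΔt and Δx = v₀Δt + ½aΔt²; chain segment to segment.
0–2 s: v starts 1 m/s; Δx = 1·2 + ½·8·2² = 18 m; v ends 17 m/s.
2–4 s: v starts 17 m/s; Δx = 17·2 + ½·-2·2² = 30 m; v ends 13 m/s.
x(4) = -7 + Σ Δx = 41 m.

41 m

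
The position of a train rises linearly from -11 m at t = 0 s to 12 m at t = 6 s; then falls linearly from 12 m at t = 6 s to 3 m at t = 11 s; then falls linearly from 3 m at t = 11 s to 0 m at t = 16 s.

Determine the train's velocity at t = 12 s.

Velocity is the slope of the x-t graph on 11–16 s: (0 − 3)/(16 − 11) = -0.6 m/s.

-0.6 m/s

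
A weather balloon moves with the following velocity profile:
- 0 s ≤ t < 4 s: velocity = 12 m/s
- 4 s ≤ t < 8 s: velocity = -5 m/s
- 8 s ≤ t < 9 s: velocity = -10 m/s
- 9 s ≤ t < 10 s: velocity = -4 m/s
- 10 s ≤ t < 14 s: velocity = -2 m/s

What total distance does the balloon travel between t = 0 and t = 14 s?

90 m

Total distance travelled is ∫|v| dt — sum the magnitudes of each area piece.
0–4 s: |12| × 4 = 48 m
4–8 s: |-5| × 4 = 20 m
8–9 s: |-10| × 1 = 10 m
9–10 s: |-4| × 1 = 4 m
10–14 s: |-2| × 4 = 8 m
Total distance = 90 m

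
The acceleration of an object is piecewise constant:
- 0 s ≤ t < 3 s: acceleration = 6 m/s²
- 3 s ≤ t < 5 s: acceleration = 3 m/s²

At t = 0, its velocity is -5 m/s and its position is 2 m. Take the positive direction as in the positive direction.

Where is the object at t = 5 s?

On each constant-a segment, Δv = aΔt and Δx = v₀Δt + ½aΔt²; chain segment to segment.
0–3 s: v starts -5 m/s; Δx = -5·3 + ½·6·3² = 12 m; v ends 13 m/s.
3–5 s: v starts 13 m/s; Δx = 13·2 + ½·3·2² = 32 m; v ends 19 m/s.
x(5) = 2 + Σ Δx = 46 m.

46 m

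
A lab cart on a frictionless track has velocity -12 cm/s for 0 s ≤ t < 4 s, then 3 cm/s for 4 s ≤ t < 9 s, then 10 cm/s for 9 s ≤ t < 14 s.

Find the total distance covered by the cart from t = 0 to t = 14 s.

Distance (not displacement) is the total path length: add the absolute areas under v-t.
0–4 s: |-12| × 4 = 48 cm
4–9 s: |3| × 5 = 15 cm
9–14 s: |10| × 5 = 50 cm
Total distance = 113 cm

113 cm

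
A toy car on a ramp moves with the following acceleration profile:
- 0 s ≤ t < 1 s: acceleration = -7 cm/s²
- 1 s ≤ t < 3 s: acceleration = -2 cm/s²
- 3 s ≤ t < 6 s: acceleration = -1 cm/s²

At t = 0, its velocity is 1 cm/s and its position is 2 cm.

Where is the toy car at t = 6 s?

On each constant-a segment, Δv = aΔt and Δx = v₀Δt + ½aΔt²; chain segment to segment.
0–1 s: v starts 1 cm/s; Δx = 1·1 + ½·-7·1² = -2.5 cm; v ends -6 cm/s.
1–3 s: v starts -6 cm/s; Δx = -6·2 + ½·-2·2² = -16 cm; v ends -10 cm/s.
3–6 s: v starts -10 cm/s; Δx = -10·3 + ½·-1·3² = -34.5 cm; v ends -13 cm/s.
x(6) = 2 + Σ Δx = -51 cm.

-51 cm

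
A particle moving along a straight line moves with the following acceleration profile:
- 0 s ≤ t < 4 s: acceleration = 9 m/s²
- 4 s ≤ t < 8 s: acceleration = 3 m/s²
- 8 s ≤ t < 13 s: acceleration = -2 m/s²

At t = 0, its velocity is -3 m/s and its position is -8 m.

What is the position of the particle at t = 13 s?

On each constant-a segment, Δv = aΔt and Δx = v₀Δt + ½aΔt²; chain segment to segment.
0–4 s: v starts -3 m/s; Δx = -3·4 + ½·9·4² = 60 m; v ends 33 m/s.
4–8 s: v starts 33 m/s; Δx = 33·4 + ½·3·4² = 156 m; v ends 45 m/s.
8–13 s: v starts 45 m/s; Δx = 45·5 + ½·-2·5² = 200 m; v ends 35 m/s.
x(13) = -8 + Σ Δx = 408 m.

408 m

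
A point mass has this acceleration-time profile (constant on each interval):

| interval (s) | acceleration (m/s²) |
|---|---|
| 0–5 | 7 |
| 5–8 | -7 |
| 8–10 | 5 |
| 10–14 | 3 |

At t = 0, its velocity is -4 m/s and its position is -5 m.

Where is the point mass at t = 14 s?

On each constant-a segment, Δv = aΔt and Δx = v₀Δt + ½aΔt²; chain segment to segment.
0–5 s: v starts -4 m/s; Δx = -4·5 + ½·7·5² = 67.5 m; v ends 31 m/s.
5–8 s: v starts 31 m/s; Δx = 31·3 + ½·-7·3² = 61.5 m; v ends 10 m/s.
8–10 s: v starts 10 m/s; Δx = 10·2 + ½·5·2² = 30 m; v ends 20 m/s.
10–14 s: v starts 20 m/s; Δx = 20·4 + ½·3·4² = 104 m; v ends 32 m/s.
x(14) = -5 + Σ Δx = 258 m.

258 m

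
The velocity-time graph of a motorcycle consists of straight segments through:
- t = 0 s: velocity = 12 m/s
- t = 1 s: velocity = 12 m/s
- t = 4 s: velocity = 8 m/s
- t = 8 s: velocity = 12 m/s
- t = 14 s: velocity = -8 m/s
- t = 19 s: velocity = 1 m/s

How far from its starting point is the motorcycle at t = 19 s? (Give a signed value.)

Displacement is the signed area under the v-t curve.
0–1 s: 12 × 1 = 12 m
1–4 s: ½(12 + 8)(3) = 30 m
4–8 s: ½(8 + 12)(4) = 40 m
8–14 s: ½(12 + -8)(6) = 12 m
14–19 s: ½(-8 + 1)(5) = -17.5 m
Net displacement = 76.5 m

76.5 m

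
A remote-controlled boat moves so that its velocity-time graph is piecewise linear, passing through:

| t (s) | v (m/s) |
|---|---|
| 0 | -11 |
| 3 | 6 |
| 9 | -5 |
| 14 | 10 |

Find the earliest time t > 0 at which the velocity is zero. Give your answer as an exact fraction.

t = 33/17 s

v changes sign on 0–3 s (from -11 to 6); the graph is linear there, so v = 0 at t = 0 + (11)·(3 − 0)/(6 − -11) = 33/17 s.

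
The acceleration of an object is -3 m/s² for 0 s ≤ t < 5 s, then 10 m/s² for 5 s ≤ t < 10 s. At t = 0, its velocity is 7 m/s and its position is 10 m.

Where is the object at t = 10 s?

On each constant-a segment, Δv = aΔt and Δx = v₀Δt + ½aΔt²; chain segment to segment.
0–5 s: v starts 7 m/s; Δx = 7·5 + ½·-3·5² = -2.5 m; v ends -8 m/s.
5–10 s: v starts -8 m/s; Δx = -8·5 + ½·10·5² = 85 m; v ends 42 m/s.
x(10) = 10 + Σ Δx = 92.5 m.

92.5 m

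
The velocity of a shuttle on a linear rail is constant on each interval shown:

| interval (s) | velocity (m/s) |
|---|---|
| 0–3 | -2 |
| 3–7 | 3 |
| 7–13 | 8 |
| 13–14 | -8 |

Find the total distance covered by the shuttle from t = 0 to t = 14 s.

74 m

Distance (not displacement) is the total path length: add the absolute areas under v-t.
0–3 s: |-2| × 3 = 6 m
3–7 s: |3| × 4 = 12 m
7–13 s: |8| × 6 = 48 m
13–14 s: |-8| × 1 = 8 m
Total distance = 74 m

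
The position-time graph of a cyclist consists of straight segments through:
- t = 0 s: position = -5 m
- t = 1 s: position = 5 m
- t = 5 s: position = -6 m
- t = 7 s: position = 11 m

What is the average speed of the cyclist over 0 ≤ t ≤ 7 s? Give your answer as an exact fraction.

Average speed = (total path length)/(elapsed time); on a piecewise-linear x-t graph the path length is Σ|Δx|.
0–1 s: |Δx| = |5 − -5| = 10 m
1–5 s: |Δx| = |-6 − 5| = 11 m
5–7 s: |Δx| = |11 − -6| = 17 m
Total path = 38 m; average speed = 38/7 = 38/7 m/s.

38/7 m/s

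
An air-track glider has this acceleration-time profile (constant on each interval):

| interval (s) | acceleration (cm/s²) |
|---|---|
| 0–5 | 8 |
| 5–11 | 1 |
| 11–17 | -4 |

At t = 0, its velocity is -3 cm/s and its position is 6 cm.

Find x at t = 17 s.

On each constant-a segment, Δv = aΔt and Δx = v₀Δt + ½aΔt²; chain segment to segment.
0–5 s: v starts -3 cm/s; Δx = -3·5 + ½·8·5² = 85 cm; v ends 37 cm/s.
5–11 s: v starts 37 cm/s; Δx = 37·6 + ½·1·6² = 240 cm; v ends 43 cm/s.
11–17 s: v starts 43 cm/s; Δx = 43·6 + ½·-4·6² = 186 cm; v ends 19 cm/s.
x(17) = 6 + Σ Δx = 517 cm.

517 cm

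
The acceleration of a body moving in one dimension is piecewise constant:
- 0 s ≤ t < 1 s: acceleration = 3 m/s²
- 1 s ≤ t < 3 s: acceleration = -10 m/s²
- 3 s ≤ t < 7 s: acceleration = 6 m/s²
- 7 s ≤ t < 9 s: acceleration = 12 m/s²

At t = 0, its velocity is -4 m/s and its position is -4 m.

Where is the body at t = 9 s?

On each constant-a segment, Δv = aΔt and Δx = v₀Δt + ½aΔt²; chain segment to segment.
0–1 s: v starts -4 m/s; Δx = -4·1 + ½·3·1² = -2.5 m; v ends -1 m/s.
1–3 s: v starts -1 m/s; Δx = -1·2 + ½·-10·2² = -22 m; v ends -21 m/s.
3–7 s: v starts -21 m/s; Δx = -21·4 + ½·6·4² = -36 m; v ends 3 m/s.
7–9 s: v starts 3 m/s; Δx = 3·2 + ½·12·2² = 30 m; v ends 27 m/s.
x(9) = -4 + Σ Δx = -34.5 m.

-34.5 m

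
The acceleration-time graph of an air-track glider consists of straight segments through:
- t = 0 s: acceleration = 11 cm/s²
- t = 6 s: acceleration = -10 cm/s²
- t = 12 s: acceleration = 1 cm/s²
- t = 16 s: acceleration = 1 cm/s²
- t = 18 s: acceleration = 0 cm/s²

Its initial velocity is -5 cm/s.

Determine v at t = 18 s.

-24 cm/s

Δv equals the area under the a-t graph; then v = v₀ + Δv.
0–6 s: ½(11 + -10)(6) = 3 cm/s
6–12 s: ½(-10 + 1)(6) = -27 cm/s
12–16 s: 1 × 4 = 4 cm/s
16–18 s: ½(1 + 0)(2) = 1 cm/s
Δv = -19 cm/s, so v(18) = -5 + (-19) = -24 cm/s.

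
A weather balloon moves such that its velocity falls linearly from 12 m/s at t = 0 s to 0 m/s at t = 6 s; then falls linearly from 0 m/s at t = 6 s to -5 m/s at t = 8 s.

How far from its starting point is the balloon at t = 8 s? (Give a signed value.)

Net displacement equals the area under the velocity-time graph (areas below the axis count negative).
0–6 s: ½(12 + 0)(6) = 36 m
6–8 s: ½(0 + -5)(2) = -5 m
Net displacement = 31 m

31 m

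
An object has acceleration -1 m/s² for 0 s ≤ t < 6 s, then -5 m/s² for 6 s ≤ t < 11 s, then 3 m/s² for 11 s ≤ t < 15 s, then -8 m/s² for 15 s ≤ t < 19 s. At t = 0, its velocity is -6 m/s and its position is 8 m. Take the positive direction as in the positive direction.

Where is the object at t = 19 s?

On each constant-a segment, Δv = aΔt and Δx = v₀Δt + ½aΔt²; chain segment to segment.
0–6 s: v starts -6 m/s; Δx = -6·6 + ½·-1·6² = -54 m; v ends -12 m/s.
6–11 s: v starts -12 m/s; Δx = -12·5 + ½·-5·5² = -122.5 m; v ends -37 m/s.
11–15 s: v starts -37 m/s; Δx = -37·4 + ½·3·4² = -124 m; v ends -25 m/s.
15–19 s: v starts -25 m/s; Δx = -25·4 + ½·-8·4² = -164 m; v ends -57 m/s.
x(19) = 8 + Σ Δx = -456.5 m.

-456.5 m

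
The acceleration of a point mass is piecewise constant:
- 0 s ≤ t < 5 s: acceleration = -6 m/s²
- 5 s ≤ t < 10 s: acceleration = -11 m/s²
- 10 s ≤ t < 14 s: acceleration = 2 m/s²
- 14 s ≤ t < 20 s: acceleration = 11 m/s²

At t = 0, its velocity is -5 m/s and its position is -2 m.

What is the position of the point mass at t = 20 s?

-1052.5 m

On each constant-a segment, Δv = aΔt and Δx = v₀Δt + ½aΔt²; chain segment to segment.
0–5 s: v starts -5 m/s; Δx = -5·5 + ½·-6·5² = -100 m; v ends -35 m/s.
5–10 s: v starts -35 m/s; Δx = -35·5 + ½·-11·5² = -312.5 m; v ends -90 m/s.
10–14 s: v starts -90 m/s; Δx = -90·4 + ½·2·4² = -344 m; v ends -82 m/s.
14–20 s: v starts -82 m/s; Δx = -82·6 + ½·11·6² = -294 m; v ends -16 m/s.
x(20) = -2 + Σ Δx = -1052.5 m.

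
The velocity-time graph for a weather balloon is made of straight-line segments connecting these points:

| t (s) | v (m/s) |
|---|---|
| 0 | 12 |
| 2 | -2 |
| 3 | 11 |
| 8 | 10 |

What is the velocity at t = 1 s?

On 0–2 s the graph is linear from 12 to -2 m/s: v(1) = 12 + (-2 − 12)·(1 − 0)/(2 − 0) = 5 m/s.

5 m/s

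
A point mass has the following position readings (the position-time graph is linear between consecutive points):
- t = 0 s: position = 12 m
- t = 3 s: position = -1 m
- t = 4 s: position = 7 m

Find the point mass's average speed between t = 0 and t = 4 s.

5.25 m/s

Average speed = (total path length)/(elapsed time); on a piecewise-linear x-t graph the path length is Σ|Δx|.
0–3 s: |Δx| = |-1 − 12| = 13 m
3–4 s: |Δx| = |7 − -1| = 8 m
Total path = 21 m; average speed = 21/4 = 5.25 m/s.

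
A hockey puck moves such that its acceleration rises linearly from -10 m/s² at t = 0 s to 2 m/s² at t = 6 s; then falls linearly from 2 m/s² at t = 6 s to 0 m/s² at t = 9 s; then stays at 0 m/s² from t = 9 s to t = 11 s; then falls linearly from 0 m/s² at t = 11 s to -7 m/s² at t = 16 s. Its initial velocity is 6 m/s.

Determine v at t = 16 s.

Δv equals the area under the a-t graph; then v = v₀ + Δv.
0–6 s: ½(-10 + 2)(6) = -24 m/s
6–9 s: ½(2 + 0)(3) = 3 m/s
9–11 s: 0 × 2 = 0 m/s
11–16 s: ½(0 + -7)(5) = -17.5 m/s
Δv = -38.5 m/s, so v(16) = 6 + (-38.5) = -32.5 m/s.

-32.5 m/s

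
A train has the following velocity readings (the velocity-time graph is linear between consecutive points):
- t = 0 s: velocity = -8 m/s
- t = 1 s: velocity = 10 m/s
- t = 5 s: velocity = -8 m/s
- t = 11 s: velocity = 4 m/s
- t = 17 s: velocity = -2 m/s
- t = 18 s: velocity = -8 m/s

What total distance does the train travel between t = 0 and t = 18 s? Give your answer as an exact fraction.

Total distance travelled is ∫|v| dt — sum the magnitudes of each area piece.
0–1 s: v = 0 at t = 4/9 s; triangle areas 16/9 + 25/9 = 41/9 m
1–5 s: v = 0 at t = 29/9 s; triangle areas 100/9 + 64/9 = 164/9 m
5–11 s: v = 0 at t = 9 s; triangle areas 16 + 4 = 20 m
11–17 s: v = 0 at t = 15 s; triangle areas 8 + 2 = 10 m
17–18 s: |½(-2 + -8)(1)| = 5 m
Total distance = 520/9 m

520/9 m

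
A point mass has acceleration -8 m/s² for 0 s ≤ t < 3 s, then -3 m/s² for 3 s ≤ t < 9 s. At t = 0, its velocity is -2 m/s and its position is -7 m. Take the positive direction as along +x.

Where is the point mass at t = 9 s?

-259 m

On each constant-a segment, Δv = aΔt and Δx = v₀Δt + ½aΔt²; chain segment to segment.
0–3 s: v starts -2 m/s; Δx = -2·3 + ½·-8·3² = -42 m; v ends -26 m/s.
3–9 s: v starts -26 m/s; Δx = -26·6 + ½·-3·6² = -210 m; v ends -44 m/s.
x(9) = -7 + Σ Δx = -259 m.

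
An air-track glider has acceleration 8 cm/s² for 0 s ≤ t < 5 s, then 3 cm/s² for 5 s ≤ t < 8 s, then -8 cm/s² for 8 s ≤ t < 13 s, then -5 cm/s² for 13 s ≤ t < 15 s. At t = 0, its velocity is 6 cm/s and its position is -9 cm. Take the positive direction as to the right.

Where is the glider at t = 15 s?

467.5 cm

On each constant-a segment, Δv = aΔt and Δx = v₀Δt + ½aΔt²; chain segment to segment.
0–5 s: v starts 6 cm/s; Δx = 6·5 + ½·8·5² = 130 cm; v ends 46 cm/s.
5–8 s: v starts 46 cm/s; Δx = 46·3 + ½·3·3² = 151.5 cm; v ends 55 cm/s.
8–13 s: v starts 55 cm/s; Δx = 55·5 + ½·-8·5² = 175 cm; v ends 15 cm/s.
13–15 s: v starts 15 cm/s; Δx = 15·2 + ½·-5·2² = 20 cm; v ends 5 cm/s.
x(15) = -9 + Σ Δx = 467.5 cm.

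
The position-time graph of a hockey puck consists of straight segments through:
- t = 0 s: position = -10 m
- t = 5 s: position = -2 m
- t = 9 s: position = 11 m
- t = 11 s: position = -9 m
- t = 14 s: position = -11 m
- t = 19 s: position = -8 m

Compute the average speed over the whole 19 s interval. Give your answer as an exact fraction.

Average speed = (total path length)/(elapsed time); on a piecewise-linear x-t graph the path length is Σ|Δx|.
0–5 s: |Δx| = |-2 − -10| = 8 m
5–9 s: |Δx| = |11 − -2| = 13 m
9–11 s: |Δx| = |-9 − 11| = 20 m
11–14 s: |Δx| = |-11 − -9| = 2 m
14–19 s: |Δx| = |-8 − -11| = 3 m
Total path = 46 m; average speed = 46/19 = 46/19 m/s.

46/19 m/s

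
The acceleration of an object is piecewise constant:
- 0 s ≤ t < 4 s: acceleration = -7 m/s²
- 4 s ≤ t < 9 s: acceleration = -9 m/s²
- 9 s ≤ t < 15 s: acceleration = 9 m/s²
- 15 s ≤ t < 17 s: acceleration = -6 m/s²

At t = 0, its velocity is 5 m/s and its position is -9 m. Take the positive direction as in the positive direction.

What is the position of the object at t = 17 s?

-558.5 m

On each constant-a segment, Δv = aΔt and Δx = v₀Δt + ½aΔt²; chain segment to segment.
0–4 s: v starts 5 m/s; Δx = 5·4 + ½·-7·4² = -36 m; v ends -23 m/s.
4–9 s: v starts -23 m/s; Δx = -23·5 + ½·-9·5² = -227.5 m; v ends -68 m/s.
9–15 s: v starts -68 m/s; Δx = -68·6 + ½·9·6² = -246 m; v ends -14 m/s.
15–17 s: v starts -14 m/s; Δx = -14·2 + ½·-6·2² = -40 m; v ends -26 m/s.
x(17) = -9 + Σ Δx = -558.5 m.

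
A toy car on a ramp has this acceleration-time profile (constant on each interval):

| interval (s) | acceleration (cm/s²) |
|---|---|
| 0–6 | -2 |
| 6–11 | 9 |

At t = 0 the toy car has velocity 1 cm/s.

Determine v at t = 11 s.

Δv equals the area under the a-t graph; then v = v₀ + Δv.
0–6 s: -2 × 6 = -12 cm/s
6–11 s: 9 × 5 = 45 cm/s
Δv = 33 cm/s, so v(11) = 1 + (33) = 34 cm/s.

34 cm/s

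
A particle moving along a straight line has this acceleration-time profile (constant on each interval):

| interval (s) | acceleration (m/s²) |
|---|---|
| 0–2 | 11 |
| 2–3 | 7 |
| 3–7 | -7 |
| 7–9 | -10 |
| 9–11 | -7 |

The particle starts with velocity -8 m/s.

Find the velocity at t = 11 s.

-41 m/s

Δv equals the area under the a-t graph; then v = v₀ + Δv.
0–2 s: 11 × 2 = 22 m/s
2–3 s: 7 × 1 = 7 m/s
3–7 s: -7 × 4 = -28 m/s
7–9 s: -10 × 2 = -20 m/s
9–11 s: -7 × 2 = -14 m/s
Δv = -33 m/s, so v(11) = -8 + (-33) = -41 m/s.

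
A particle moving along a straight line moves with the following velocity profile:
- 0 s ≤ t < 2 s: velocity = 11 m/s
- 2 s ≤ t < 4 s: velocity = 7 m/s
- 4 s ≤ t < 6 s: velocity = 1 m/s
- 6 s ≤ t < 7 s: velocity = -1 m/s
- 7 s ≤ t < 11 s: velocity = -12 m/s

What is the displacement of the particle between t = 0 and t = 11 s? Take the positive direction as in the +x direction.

-11 m

Displacement is the signed area under the v-t curve.
0–2 s: 11 × 2 = 22 m
2–4 s: 7 × 2 = 14 m
4–6 s: 1 × 2 = 2 m
6–7 s: -1 × 1 = -1 m
7–11 s: -12 × 4 = -48 m
Net displacement = -11 m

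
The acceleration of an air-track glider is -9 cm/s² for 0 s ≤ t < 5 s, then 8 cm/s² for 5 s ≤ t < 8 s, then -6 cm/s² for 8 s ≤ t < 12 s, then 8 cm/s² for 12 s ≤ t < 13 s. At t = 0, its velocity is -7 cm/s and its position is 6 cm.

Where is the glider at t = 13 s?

-469.5 cm

On each constant-a segment, Δv = aΔt and Δx = v₀Δt + ½aΔt²; chain segment to segment.
0–5 s: v starts -7 cm/s; Δx = -7·5 + ½·-9·5² = -147.5 cm; v ends -52 cm/s.
5–8 s: v starts -52 cm/s; Δx = -52·3 + ½·8·3² = -120 cm; v ends -28 cm/s.
8–12 s: v starts -28 cm/s; Δx = -28·4 + ½·-6·4² = -160 cm; v ends -52 cm/s.
12–13 s: v starts -52 cm/s; Δx = -52·1 + ½·8·1² = -48 cm; v ends -44 cm/s.
x(13) = 6 + Σ Δx = -469.5 cm.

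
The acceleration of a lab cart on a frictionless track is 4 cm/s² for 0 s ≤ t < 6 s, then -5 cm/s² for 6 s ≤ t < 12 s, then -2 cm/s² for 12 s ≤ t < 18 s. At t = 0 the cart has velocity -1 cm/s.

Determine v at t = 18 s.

Δv equals the area under the a-t graph; then v = v₀ + Δv.
0–6 s: 4 × 6 = 24 cm/s
6–12 s: -5 × 6 = -30 cm/s
12–18 s: -2 × 6 = -12 cm/s
Δv = -18 cm/s, so v(18) = -1 + (-18) = -19 cm/s.

-19 cm/s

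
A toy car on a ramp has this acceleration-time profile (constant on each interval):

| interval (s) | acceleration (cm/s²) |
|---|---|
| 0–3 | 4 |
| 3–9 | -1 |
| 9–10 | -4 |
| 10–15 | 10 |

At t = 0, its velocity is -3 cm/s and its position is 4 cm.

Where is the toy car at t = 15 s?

170 cm

On each constant-a segment, Δv = aΔt and Δx = v₀Δt + ½aΔt²; chain segment to segment.
0–3 s: v starts -3 cm/s; Δx = -3·3 + ½·4·3² = 9 cm; v ends 9 cm/s.
3–9 s: v starts 9 cm/s; Δx = 9·6 + ½·-1·6² = 36 cm; v ends 3 cm/s.
9–10 s: v starts 3 cm/s; Δx = 3·1 + ½·-4·1² = 1 cm; v ends -1 cm/s.
10–15 s: v starts -1 cm/s; Δx = -1·5 + ½·10·5² = 120 cm; v ends 49 cm/s.
x(15) = 4 + Σ Δx = 170 cm.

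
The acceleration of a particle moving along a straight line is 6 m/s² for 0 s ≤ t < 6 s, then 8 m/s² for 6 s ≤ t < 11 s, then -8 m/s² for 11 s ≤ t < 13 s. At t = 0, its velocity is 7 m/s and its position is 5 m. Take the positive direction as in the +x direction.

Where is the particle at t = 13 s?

620 m

On each constant-a segment, Δv = aΔt and Δx = v₀Δt + ½aΔt²; chain segment to segment.
0–6 s: v starts 7 m/s; Δx = 7·6 + ½·6·6² = 150 m; v ends 43 m/s.
6–11 s: v starts 43 m/s; Δx = 43·5 + ½·8·5² = 315 m; v ends 83 m/s.
11–13 s: v starts 83 m/s; Δx = 83·2 + ½·-8·2² = 150 m; v ends 67 m/s.
x(13) = 5 + Σ Δx = 620 m.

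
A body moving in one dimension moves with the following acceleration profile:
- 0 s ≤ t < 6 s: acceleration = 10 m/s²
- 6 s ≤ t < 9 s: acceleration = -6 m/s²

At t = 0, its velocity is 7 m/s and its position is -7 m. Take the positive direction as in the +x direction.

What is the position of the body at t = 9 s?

On each constant-a segment, Δv = aΔt and Δx = v₀Δt + ½aΔt²; chain segment to segment.
0–6 s: v starts 7 m/s; Δx = 7·6 + ½·10·6² = 222 m; v ends 67 m/s.
6–9 s: v starts 67 m/s; Δx = 67·3 + ½·-6·3² = 174 m; v ends 49 m/s.
x(9) = -7 + Σ Δx = 389 m.

389 m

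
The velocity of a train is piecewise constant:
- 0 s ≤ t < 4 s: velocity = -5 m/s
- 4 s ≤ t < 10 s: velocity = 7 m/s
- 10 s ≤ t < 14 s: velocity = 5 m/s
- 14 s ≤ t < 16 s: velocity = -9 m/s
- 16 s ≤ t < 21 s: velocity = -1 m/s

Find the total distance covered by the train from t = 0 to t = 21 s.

Distance (not displacement) is the total path length: add the absolute areas under v-t.
0–4 s: |-5| × 4 = 20 m
4–10 s: |7| × 6 = 42 m
10–14 s: |5| × 4 = 20 m
14–16 s: |-9| × 2 = 18 m
16–21 s: |-1| × 5 = 5 m
Total distance = 105 m

105 m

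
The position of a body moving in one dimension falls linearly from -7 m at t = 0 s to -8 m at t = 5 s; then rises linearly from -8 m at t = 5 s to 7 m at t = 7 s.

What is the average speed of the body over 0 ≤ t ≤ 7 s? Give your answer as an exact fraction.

Average speed = (total path length)/(elapsed time); on a piecewise-linear x-t graph the path length is Σ|Δx|.
0–5 s: |Δx| = |-8 − -7| = 1 m
5–7 s: |Δx| = |7 − -8| = 15 m
Total path = 16 m; average speed = 16/7 = 16/7 m/s.

16/7 m/s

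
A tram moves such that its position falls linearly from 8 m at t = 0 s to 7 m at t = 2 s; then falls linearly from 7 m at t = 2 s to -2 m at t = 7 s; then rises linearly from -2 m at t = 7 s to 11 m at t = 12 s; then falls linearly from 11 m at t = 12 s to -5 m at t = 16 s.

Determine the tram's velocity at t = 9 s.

Velocity is the slope of the x-t graph on 7–12 s: (11 − -2)/(12 − 7) = 2.6 m/s.

2.6 m/s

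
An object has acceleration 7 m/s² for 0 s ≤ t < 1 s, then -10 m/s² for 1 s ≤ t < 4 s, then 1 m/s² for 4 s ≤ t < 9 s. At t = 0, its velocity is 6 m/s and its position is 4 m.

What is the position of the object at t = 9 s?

On each constant-a segment, Δv = aΔt and Δx = v₀Δt + ½aΔt²; chain segment to segment.
0–1 s: v starts 6 m/s; Δx = 6·1 + ½·7·1² = 9.5 m; v ends 13 m/s.
1–4 s: v starts 13 m/s; Δx = 13·3 + ½·-10·3² = -6 m; v ends -17 m/s.
4–9 s: v starts -17 m/s; Δx = -17·5 + ½·1·5² = -72.5 m; v ends -12 m/s.
x(9) = 4 + Σ Δx = -65 m.

-65 m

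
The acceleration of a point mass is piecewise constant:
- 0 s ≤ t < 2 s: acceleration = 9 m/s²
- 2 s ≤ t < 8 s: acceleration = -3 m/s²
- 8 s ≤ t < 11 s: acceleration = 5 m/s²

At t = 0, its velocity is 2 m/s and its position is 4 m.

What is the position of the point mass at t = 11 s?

120.5 m

On each constant-a segment, Δv = aΔt and Δx = v₀Δt + ½aΔt²; chain segment to segment.
0–2 s: v starts 2 m/s; Δx = 2·2 + ½·9·2² = 22 m; v ends 20 m/s.
2–8 s: v starts 20 m/s; Δx = 20·6 + ½·-3·6² = 66 m; v ends 2 m/s.
8–11 s: v starts 2 m/s; Δx = 2·3 + ½·5·3² = 28.5 m; v ends 17 m/s.
x(11) = 4 + Σ Δx = 120.5 m.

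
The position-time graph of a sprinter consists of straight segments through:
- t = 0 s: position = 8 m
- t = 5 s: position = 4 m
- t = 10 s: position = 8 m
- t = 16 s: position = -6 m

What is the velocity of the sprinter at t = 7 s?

0.8 m/s

Velocity is the slope of the x-t graph on 5–10 s: (8 − 4)/(10 − 5) = 0.8 m/s.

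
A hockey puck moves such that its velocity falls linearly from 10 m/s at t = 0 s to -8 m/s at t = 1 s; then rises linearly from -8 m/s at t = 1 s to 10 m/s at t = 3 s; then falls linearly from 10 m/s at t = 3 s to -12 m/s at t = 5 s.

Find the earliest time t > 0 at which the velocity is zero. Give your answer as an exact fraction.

v changes sign on 0–1 s (from 10 to -8); the graph is linear there, so v = 0 at t = 0 + (-10)·(1 − 0)/(-8 − 10) = 5/9 s.

t = 5/9 s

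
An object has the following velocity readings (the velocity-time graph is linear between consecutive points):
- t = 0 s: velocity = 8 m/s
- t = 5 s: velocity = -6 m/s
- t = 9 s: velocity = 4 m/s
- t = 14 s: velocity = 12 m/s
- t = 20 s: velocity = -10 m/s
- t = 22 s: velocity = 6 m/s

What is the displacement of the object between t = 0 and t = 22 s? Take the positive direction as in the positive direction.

Net displacement equals the area under the velocity-time graph (areas below the axis count negative).
0–5 s: ½(8 + -6)(5) = 5 m
5–9 s: ½(-6 + 4)(4) = -4 m
9–14 s: ½(4 + 12)(5) = 40 m
14–20 s: ½(12 + -10)(6) = 6 m
20–22 s: ½(-10 + 6)(2) = -4 m
Net displacement = 43 m

43 m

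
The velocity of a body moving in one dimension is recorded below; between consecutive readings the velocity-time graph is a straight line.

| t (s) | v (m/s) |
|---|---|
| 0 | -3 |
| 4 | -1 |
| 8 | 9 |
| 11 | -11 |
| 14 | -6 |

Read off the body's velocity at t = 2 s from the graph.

On 0–4 s the graph is linear from -3 to -1 m/s: v(2) = -3 + (-1 − -3)·(2 − 0)/(4 − 0) = -2 m/s.

-2 m/s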